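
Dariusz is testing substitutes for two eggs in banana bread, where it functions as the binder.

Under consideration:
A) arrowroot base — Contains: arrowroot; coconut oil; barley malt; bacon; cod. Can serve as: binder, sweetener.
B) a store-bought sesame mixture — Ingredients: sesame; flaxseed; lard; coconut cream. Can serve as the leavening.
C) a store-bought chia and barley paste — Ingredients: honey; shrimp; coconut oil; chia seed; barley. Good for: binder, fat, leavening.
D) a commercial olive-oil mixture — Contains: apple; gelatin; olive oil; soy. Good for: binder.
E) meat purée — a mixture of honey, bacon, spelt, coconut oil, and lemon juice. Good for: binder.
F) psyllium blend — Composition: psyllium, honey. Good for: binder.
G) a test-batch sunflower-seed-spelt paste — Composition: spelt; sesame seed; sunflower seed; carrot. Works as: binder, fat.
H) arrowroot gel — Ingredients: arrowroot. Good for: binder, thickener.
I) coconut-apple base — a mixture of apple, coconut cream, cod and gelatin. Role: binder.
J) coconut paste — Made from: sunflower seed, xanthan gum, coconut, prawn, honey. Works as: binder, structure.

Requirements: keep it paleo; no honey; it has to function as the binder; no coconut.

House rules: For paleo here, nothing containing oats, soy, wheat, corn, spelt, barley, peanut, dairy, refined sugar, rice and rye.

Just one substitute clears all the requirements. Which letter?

H

A: has barley malt, so not paleo; has coconut oil, so not coconut-free — reject
B: not usable as a binder; has coconut cream, so not coconut-free — out
C: has barley, so not paleo; has coconut oil, so not coconut-free (and 1 more) — no
D: has soy, so not paleo — reject
E: has spelt, so not paleo; has coconut oil, so not coconut-free (and 1 more) — no
F: has honey, so not honey-free — no
G: has spelt, so not paleo — reject
H: only arrowroot; none excluded — valid
I: has coconut cream, so not coconut-free — out
J: has coconut, so not coconut-free; has honey, so not honey-free — out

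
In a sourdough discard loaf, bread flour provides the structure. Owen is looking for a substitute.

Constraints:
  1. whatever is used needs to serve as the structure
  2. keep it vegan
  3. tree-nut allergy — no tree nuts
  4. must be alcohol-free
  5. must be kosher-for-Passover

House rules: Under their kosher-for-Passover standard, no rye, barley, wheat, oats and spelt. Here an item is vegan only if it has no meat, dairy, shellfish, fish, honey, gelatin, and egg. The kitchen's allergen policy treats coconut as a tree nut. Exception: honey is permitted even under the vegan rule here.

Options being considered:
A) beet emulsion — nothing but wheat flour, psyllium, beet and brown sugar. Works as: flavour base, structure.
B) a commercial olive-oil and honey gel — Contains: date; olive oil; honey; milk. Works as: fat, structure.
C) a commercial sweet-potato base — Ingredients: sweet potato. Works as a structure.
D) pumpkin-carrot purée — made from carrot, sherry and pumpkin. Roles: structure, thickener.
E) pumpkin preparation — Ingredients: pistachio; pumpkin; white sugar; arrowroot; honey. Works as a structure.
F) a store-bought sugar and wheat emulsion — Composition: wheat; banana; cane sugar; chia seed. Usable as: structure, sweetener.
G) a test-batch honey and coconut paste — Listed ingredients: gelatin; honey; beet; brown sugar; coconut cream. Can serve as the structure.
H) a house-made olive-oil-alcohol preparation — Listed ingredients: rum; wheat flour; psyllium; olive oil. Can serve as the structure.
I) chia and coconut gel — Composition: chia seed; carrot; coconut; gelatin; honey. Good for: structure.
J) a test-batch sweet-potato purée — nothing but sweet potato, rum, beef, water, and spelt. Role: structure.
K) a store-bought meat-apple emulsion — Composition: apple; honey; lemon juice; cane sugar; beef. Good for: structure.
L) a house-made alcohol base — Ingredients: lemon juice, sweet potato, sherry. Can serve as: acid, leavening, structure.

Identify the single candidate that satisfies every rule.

C

A: has wheat flour, so not kosher-for-Passover — out
B: has milk, so not vegan — no
C: only sweet potato; none excluded — OK
D: has sherry, so not alcohol-free — reject
E: has pistachio, so not tree-nut-free — no
F: has wheat, so not kosher-for-Passover — reject
G: has gelatin, so not vegan; has coconut cream, so not tree-nut-free — no
H: has wheat flour, so not kosher-for-Passover; has rum, so not alcohol-free — reject
I: has gelatin, so not vegan; has coconut, so not tree-nut-free — no
J: has spelt, so not kosher-for-Passover; has beef, so not vegan (and 1 more) — no
K: has beef, so not vegan — out
L: has sherry, so not alcohol-free — reject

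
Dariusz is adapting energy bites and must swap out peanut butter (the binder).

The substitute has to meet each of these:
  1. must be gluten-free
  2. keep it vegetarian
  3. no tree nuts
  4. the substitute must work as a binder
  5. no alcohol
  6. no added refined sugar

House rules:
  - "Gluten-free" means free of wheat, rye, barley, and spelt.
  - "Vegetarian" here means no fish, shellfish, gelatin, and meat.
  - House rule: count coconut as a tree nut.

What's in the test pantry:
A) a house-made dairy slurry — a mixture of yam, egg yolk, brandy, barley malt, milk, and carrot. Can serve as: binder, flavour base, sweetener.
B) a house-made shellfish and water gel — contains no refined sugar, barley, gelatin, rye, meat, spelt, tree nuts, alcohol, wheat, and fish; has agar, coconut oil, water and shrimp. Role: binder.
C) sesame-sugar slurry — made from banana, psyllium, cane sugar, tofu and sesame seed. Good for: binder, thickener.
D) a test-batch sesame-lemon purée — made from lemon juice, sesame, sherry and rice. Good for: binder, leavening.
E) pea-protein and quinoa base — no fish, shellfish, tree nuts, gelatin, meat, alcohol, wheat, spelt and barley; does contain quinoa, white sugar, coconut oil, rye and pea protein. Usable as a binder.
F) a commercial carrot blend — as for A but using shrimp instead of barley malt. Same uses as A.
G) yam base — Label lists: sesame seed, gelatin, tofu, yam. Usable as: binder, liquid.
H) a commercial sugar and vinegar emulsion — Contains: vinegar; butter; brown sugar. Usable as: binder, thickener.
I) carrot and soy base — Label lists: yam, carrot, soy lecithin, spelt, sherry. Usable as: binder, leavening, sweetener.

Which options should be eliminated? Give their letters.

A, B, C, D, E, F, G, H, I

A: has barley malt, so not gluten-free; has brandy, so not alcohol-free — reject
B: has shrimp, so not vegetarian; has coconut oil, so not tree-nut-free — out
C: has cane sugar, so not no-added-sugar — out
D: has sherry, so not alcohol-free — out
E: has rye, so not gluten-free; has white sugar, so not no-added-sugar (and 1 more) — out
F: has shrimp, so not vegetarian; has brandy, so not alcohol-free — reject
G: has gelatin, so not vegetarian — out
H: has brown sugar, so not no-added-sugar — no
I: has spelt, so not gluten-free; has sherry, so not alcohol-free — no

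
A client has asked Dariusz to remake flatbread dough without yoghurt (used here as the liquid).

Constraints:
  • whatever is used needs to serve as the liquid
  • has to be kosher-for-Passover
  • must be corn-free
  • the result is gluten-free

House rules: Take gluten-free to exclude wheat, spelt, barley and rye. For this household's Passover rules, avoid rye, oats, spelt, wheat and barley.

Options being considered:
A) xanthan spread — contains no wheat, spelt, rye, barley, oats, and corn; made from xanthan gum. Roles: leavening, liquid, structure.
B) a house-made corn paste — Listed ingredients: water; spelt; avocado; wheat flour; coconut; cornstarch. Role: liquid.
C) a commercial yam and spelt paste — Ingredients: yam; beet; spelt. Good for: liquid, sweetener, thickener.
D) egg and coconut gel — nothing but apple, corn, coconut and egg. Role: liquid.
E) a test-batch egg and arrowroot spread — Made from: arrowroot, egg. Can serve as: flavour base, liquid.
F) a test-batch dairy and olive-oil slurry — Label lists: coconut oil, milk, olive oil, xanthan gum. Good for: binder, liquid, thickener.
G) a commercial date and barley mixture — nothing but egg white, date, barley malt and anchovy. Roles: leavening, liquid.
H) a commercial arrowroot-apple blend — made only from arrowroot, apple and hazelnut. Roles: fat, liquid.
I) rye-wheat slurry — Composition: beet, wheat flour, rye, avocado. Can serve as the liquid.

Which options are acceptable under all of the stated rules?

A, E, F, H

A: works as a liquid, kosher-for-Passover, no corn — valid
B: has spelt, so not gluten-free; has spelt, so not kosher-for-Passover (and 1 more) — out
C: has spelt, so not gluten-free; has spelt, so not kosher-for-Passover — out
D: has corn, so not corn-free — reject
E: kosher-for-Passover, gluten-free — keep
F: kosher-for-Passover, no corn — valid
G: has barley malt, so not gluten-free; has barley malt, so not kosher-for-Passover — no
H: only hazelnut, arrowroot and apple; none excluded — OK
I: has rye, so not gluten-free; has rye, so not kosher-for-Passover — no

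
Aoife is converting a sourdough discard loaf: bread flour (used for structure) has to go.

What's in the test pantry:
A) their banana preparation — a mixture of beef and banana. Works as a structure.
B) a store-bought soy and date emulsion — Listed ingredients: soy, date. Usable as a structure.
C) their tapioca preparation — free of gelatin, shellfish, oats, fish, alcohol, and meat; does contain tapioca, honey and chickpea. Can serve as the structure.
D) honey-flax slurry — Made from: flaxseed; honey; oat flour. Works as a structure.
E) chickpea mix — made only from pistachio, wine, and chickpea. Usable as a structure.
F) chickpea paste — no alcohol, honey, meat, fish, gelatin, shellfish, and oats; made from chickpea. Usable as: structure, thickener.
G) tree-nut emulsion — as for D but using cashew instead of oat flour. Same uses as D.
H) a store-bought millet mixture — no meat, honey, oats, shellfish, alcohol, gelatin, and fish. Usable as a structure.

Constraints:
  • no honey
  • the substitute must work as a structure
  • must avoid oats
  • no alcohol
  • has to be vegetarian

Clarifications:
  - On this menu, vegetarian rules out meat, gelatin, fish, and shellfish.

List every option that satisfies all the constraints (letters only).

B, F, H

A: has beef, so not vegetarian — reject
B: every rule checks out — valid
C: has honey, so not honey-free — out
D: has honey, so not honey-free; has oat flour, so not oat-free — reject
E: has wine, so not alcohol-free — out
F: no oats, vegetarian — keep
G: has honey, so not honey-free — out
H: all constraints satisfied — keep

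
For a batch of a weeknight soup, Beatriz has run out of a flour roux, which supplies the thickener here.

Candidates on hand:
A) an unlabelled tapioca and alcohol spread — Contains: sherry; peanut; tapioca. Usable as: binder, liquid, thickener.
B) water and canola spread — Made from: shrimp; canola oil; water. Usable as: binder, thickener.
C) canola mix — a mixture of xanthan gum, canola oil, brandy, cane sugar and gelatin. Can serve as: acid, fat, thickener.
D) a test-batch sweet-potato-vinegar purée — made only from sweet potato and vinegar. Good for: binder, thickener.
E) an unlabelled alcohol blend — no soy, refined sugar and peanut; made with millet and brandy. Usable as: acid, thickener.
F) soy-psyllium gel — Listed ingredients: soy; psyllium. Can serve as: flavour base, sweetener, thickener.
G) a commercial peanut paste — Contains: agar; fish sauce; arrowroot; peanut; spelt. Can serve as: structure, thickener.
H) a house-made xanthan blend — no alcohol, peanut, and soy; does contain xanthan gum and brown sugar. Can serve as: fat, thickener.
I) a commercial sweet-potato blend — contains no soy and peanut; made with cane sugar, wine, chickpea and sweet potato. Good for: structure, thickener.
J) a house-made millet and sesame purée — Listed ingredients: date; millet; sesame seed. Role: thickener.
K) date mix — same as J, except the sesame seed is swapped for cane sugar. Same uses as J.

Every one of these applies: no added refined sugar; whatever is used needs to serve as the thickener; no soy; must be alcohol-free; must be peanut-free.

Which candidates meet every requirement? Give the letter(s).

A: has peanut, so not peanut-free; has sherry, so not alcohol-free — reject
B: works as a thickener, no soy, no refined sugar — OK
C: has cane sugar, so not no-added-sugar; has brandy, so not alcohol-free — out
D: all constraints satisfied — valid
E: has brandy, so not alcohol-free — reject
F: has soy, so not soy-free — reject
G: has peanut, so not peanut-free — reject
H: has brown sugar, so not no-added-sugar — reject
I: has cane sugar, so not no-added-sugar; has wine, so not alcohol-free — out
J: only sesame seed, date and millet; none excluded — keep
K: has cane sugar, so not no-added-sugar — reject

B, D, J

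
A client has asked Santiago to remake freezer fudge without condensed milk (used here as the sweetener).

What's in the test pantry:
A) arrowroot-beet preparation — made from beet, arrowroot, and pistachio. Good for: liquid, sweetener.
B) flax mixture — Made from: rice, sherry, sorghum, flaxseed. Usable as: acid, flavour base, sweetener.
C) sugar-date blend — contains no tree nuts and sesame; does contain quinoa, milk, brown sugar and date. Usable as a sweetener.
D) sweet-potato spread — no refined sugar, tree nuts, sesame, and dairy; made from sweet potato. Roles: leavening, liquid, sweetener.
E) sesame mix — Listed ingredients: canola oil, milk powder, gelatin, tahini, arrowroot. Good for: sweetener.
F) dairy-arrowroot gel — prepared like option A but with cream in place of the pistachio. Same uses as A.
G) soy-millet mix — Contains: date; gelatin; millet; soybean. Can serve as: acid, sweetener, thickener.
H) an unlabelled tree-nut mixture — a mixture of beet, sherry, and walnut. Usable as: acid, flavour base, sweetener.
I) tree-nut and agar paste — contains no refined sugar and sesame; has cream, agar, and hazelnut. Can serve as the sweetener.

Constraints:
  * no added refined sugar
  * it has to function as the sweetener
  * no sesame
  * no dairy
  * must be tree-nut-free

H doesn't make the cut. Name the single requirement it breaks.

usable as a sweetener: satisfied
tree-nut-free: has walnut — fails
dairy-free: satisfied
sesame-free: satisfied
no-added-sugar: satisfied

tree-nut-free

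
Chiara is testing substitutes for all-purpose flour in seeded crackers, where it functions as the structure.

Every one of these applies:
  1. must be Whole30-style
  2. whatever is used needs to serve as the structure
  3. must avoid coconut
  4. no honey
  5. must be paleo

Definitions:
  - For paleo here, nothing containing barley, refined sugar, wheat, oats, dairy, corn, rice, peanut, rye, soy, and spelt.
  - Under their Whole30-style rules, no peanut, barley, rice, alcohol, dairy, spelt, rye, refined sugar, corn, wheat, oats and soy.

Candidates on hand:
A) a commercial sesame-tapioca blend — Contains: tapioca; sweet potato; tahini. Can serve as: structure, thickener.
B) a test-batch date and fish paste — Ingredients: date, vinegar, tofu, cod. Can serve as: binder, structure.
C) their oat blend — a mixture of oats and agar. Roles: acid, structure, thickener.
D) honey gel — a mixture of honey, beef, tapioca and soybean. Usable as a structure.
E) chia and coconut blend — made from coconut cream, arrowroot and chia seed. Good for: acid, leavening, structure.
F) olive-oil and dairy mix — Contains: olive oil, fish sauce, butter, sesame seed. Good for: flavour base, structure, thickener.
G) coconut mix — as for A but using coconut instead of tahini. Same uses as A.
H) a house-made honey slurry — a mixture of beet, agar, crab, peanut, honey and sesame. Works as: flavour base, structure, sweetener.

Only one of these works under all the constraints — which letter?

A: paleo, Whole30-style — keep
B: has tofu, so not paleo; has tofu, so not Whole30-style — reject
C: has oats, so not paleo; has oats, so not Whole30-style — reject
D: has soybean, so not paleo; has soybean, so not Whole30-style (and 1 more) — out
E: has coconut cream, so not coconut-free — no
F: has butter, so not paleo; has butter, so not Whole30-style — out
G: has coconut, so not coconut-free — out
H: has peanut, so not paleo; has peanut, so not Whole30-style (and 1 more) — out

A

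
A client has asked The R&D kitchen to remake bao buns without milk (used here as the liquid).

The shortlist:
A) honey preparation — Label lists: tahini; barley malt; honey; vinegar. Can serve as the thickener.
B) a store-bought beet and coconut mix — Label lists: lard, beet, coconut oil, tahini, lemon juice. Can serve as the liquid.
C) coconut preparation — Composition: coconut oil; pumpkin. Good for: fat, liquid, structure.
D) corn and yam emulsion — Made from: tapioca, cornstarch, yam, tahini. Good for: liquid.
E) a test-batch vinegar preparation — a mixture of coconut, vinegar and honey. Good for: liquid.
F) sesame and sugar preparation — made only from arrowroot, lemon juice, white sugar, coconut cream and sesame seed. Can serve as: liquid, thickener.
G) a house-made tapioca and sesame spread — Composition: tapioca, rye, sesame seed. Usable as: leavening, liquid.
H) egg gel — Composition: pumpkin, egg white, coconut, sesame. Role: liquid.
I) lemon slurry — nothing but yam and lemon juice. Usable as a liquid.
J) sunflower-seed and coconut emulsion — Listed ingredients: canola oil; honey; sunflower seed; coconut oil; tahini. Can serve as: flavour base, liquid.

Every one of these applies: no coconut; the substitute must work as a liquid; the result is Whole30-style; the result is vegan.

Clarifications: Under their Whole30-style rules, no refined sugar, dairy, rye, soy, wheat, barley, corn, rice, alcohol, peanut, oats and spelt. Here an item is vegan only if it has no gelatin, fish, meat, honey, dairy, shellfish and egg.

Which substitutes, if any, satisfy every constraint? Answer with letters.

A: not usable as a liquid; has barley malt, so not Whole30-style (and 1 more) — out
B: has lard, so not vegan; has coconut oil, so not coconut-free — no
C: has coconut oil, so not coconut-free — no
D: has cornstarch, so not Whole30-style — reject
E: has honey, so not vegan; has coconut, so not coconut-free — no
F: has white sugar, so not Whole30-style; has coconut cream, so not coconut-free — out
G: has rye, so not Whole30-style — no
H: has egg white, so not vegan; has coconut, so not coconut-free — reject
I: every rule checks out — valid
J: has honey, so not vegan; has coconut oil, so not coconut-free — out

I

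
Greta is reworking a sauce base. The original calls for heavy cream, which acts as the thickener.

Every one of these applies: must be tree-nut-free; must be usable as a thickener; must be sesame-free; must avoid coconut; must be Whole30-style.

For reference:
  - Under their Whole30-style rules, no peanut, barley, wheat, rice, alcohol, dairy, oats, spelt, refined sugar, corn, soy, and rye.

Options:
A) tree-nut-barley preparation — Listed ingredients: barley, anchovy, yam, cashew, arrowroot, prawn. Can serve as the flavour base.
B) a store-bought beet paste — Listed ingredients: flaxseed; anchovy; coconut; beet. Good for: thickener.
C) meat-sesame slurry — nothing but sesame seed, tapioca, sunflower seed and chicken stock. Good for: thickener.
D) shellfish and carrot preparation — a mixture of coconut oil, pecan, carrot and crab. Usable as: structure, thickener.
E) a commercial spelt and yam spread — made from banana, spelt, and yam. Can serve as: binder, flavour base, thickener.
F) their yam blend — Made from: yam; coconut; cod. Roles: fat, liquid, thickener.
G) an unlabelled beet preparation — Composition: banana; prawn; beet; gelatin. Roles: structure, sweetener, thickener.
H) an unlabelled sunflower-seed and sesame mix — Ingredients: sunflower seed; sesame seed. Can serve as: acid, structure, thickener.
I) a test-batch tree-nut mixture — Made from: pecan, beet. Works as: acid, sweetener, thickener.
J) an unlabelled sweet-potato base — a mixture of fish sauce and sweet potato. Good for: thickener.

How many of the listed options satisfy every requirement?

2

A: not usable as a thickener; has barley, so not Whole30-style (and 1 more) — out
B: has coconut, so not coconut-free — out
C: has sesame seed, so not sesame-free — reject
D: has coconut oil, so not coconut-free; has pecan, so not tree-nut-free — no
E: has spelt, so not Whole30-style — out
F: has coconut, so not coconut-free — reject
G: gelatin and prawn etc. — none of it excluded — OK
H: has sesame seed, so not sesame-free — reject
I: has pecan, so not tree-nut-free — out
J: every rule checks out — OK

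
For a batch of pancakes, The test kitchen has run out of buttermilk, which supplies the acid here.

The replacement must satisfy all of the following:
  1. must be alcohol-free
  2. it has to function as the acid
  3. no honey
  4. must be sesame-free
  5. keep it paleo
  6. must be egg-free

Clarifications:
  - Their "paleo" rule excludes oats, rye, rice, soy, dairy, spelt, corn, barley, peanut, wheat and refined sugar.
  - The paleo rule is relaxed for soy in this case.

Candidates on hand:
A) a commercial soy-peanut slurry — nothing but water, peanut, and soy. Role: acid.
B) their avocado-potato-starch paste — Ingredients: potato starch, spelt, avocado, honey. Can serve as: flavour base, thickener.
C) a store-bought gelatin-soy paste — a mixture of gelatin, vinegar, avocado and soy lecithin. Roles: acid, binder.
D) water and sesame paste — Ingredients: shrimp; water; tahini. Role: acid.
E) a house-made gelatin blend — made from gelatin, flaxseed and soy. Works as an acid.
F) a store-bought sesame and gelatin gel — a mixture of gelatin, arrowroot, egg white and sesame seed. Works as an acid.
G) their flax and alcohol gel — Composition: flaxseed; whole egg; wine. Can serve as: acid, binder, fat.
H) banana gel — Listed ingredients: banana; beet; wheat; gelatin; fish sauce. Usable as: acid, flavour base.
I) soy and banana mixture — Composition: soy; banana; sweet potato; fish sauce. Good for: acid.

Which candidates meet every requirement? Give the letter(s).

A: has peanut, so not paleo — reject
B: not usable as an acid; has spelt, so not paleo (and 1 more) — no
C: soy is permitted under the paleo carve-out; nothing else excluded — OK
D: has tahini, so not sesame-free — out
E: soy is permitted under the paleo carve-out; nothing else excluded — keep
F: has sesame seed, so not sesame-free; has egg white, so not egg-free — no
G: has whole egg, so not egg-free; has wine, so not alcohol-free — no
H: has wheat, so not paleo — reject
I: soy is permitted under the paleo carve-out; nothing else excluded — OK

C, E, I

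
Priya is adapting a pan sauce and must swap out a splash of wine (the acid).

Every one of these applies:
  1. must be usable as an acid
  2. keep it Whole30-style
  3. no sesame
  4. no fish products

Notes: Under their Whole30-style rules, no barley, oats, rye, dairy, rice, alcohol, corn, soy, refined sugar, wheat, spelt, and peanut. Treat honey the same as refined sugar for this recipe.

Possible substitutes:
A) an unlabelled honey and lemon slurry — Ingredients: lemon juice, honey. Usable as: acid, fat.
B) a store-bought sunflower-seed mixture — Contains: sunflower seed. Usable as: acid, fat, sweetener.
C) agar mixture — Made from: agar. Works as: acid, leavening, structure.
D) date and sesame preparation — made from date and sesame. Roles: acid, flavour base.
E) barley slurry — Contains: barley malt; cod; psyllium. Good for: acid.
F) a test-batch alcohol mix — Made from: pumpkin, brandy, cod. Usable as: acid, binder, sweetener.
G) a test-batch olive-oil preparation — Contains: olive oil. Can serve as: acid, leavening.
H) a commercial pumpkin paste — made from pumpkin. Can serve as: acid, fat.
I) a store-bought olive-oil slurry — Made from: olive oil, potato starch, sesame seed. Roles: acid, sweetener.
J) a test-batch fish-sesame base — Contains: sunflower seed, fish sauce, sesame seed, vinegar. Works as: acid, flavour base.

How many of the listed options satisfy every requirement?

4

A: has honey, so not Whole30-style — reject
B: no sesame, Whole30-style — OK
C: only agar; none excluded — keep
D: has sesame, so not sesame-free — no
E: has barley malt, so not Whole30-style; has cod, so not fish-free — reject
F: has brandy, so not Whole30-style; has cod, so not fish-free — reject
G: every rule checks out — keep
H: works as an acid, Whole30-style, no sesame — keep
I: has sesame seed, so not sesame-free — out
J: has sesame seed, so not sesame-free; has fish sauce, so not fish-free — no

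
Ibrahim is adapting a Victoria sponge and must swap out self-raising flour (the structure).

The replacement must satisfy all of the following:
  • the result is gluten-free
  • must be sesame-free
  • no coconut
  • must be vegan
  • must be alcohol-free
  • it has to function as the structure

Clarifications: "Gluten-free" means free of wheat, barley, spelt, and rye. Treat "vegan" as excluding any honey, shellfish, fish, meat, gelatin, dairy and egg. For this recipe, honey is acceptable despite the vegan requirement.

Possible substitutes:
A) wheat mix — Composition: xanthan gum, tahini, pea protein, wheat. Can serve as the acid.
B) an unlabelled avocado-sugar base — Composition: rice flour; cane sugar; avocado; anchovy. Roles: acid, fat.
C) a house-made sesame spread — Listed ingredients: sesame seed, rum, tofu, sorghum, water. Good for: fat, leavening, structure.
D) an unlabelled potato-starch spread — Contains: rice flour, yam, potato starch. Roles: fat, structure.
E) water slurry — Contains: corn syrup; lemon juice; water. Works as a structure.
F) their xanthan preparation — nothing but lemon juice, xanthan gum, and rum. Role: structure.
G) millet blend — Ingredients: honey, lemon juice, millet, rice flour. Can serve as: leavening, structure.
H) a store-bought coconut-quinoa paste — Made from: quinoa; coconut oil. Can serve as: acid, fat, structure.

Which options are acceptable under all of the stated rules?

A: not usable as a structure; has wheat, so not gluten-free (and 1 more) — no
B: not usable as a structure; has anchovy, so not vegan — reject
C: has sesame seed, so not sesame-free; has rum, so not alcohol-free — no
D: only rice flour, yam, and potato starch; none excluded — OK
E: only corn syrup, lemon juice and water; none excluded — OK
F: has rum, so not alcohol-free — reject
G: honey is permitted under the vegan carve-out; nothing else excluded — OK
H: has coconut oil, so not coconut-free — out

D, E, G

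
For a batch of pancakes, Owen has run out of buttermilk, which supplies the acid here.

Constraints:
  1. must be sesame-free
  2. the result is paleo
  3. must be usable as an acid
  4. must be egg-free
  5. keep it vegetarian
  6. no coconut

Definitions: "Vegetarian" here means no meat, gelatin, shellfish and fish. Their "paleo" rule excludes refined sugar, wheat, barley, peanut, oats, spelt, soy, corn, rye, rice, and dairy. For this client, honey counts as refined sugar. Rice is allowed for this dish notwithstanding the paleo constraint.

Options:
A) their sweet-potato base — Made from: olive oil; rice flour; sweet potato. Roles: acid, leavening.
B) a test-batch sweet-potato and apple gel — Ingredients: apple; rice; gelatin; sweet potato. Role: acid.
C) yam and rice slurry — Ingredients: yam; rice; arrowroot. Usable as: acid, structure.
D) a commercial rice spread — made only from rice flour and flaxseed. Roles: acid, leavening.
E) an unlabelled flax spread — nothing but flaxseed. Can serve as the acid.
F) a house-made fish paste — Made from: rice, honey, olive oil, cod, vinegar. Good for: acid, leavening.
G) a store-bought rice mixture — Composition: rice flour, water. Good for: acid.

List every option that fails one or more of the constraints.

B, F

A: rice is permitted under the paleo carve-out; nothing else excluded — valid
B: has gelatin, so not vegetarian — out
C: rice is permitted under the paleo carve-out; nothing else excluded — keep
D: rice is permitted under the paleo carve-out; nothing else excluded — OK
E: works as an acid, vegetarian, no coconut — OK
F: has cod, so not vegetarian; has honey, so not paleo — reject
G: rice is permitted under the paleo carve-out; nothing else excluded — keep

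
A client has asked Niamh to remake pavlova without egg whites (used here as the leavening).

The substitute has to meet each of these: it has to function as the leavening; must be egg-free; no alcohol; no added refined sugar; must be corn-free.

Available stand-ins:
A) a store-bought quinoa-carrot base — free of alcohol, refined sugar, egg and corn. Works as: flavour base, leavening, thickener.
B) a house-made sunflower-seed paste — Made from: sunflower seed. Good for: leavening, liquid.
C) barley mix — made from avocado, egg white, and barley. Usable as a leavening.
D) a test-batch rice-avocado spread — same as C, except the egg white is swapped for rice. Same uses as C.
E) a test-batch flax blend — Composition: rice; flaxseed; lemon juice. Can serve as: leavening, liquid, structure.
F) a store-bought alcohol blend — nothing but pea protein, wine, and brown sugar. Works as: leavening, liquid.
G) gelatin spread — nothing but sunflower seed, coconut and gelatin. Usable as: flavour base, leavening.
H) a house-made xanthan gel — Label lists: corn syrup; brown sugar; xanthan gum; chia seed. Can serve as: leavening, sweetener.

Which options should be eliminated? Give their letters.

C, F, H

A: works as a leavening, no corn, no refined sugar — OK
B: all constraints satisfied — keep
C: has egg white, so not egg-free — reject
D: every rule checks out — OK
E: all constraints satisfied — valid
F: has brown sugar, so not no-added-sugar; has wine, so not alcohol-free — no
G: only coconut, gelatin and sunflower seed; none excluded — OK
H: has brown sugar, so not no-added-sugar; has corn syrup, so not corn-free — reject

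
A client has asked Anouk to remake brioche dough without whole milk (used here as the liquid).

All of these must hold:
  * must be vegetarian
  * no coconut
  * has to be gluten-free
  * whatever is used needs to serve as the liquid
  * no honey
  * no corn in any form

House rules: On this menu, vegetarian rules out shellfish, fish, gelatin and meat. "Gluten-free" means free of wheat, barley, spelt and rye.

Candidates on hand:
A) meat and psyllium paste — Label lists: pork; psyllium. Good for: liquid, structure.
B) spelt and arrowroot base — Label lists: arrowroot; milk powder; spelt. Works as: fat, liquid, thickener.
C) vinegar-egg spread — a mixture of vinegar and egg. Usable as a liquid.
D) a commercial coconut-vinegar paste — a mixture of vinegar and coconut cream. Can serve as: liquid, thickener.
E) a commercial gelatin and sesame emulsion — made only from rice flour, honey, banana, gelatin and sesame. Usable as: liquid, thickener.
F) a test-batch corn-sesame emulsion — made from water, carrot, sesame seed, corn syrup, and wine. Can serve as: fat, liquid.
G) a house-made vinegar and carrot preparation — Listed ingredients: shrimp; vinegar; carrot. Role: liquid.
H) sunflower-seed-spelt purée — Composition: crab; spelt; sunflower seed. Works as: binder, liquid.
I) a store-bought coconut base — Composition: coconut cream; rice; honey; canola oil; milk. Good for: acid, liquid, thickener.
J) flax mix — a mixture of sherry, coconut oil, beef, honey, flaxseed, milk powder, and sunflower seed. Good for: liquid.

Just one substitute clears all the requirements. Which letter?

A: has pork, so not vegetarian — no
B: has spelt, so not gluten-free — reject
C: works as a liquid, no corn, no coconut — OK
D: has coconut cream, so not coconut-free — no
E: has gelatin, so not vegetarian; has honey, so not honey-free — out
F: has corn syrup, so not corn-free — out
G: has shrimp, so not vegetarian — out
H: has crab, so not vegetarian; has spelt, so not gluten-free — reject
I: has coconut cream, so not coconut-free; has honey, so not honey-free — no
J: has beef, so not vegetarian; has coconut oil, so not coconut-free (and 1 more) — reject

C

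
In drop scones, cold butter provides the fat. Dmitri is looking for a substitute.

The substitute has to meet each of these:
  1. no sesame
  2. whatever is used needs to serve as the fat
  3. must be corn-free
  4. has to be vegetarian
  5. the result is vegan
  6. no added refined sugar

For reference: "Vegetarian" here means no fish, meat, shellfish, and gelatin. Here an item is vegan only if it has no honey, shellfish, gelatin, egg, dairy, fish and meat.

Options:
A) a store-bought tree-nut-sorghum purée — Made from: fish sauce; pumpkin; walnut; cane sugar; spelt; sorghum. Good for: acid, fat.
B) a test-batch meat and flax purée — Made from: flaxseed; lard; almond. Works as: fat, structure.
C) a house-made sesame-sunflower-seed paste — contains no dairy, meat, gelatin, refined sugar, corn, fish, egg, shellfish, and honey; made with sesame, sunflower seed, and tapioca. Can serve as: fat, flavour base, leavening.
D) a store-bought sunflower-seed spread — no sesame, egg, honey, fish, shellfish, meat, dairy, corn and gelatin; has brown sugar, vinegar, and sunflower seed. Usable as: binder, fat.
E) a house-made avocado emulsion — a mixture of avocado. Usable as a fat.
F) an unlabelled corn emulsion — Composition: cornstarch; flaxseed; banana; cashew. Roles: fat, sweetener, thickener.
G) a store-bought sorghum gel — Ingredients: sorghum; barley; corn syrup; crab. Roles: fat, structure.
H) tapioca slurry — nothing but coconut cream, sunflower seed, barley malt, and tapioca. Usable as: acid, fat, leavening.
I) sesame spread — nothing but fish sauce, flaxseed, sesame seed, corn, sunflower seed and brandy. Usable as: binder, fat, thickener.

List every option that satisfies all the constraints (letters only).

A: has fish sauce, so not vegetarian; has fish sauce, so not vegan (and 1 more) — reject
B: has lard, so not vegetarian; has lard, so not vegan — out
C: has sesame, so not sesame-free — out
D: has brown sugar, so not no-added-sugar — reject
E: works as a fat, no refined sugar, vegetarian — valid
F: has cornstarch, so not corn-free — reject
G: has crab, so not vegetarian; has crab, so not vegan (and 1 more) — no
H: all constraints satisfied — valid
I: has fish sauce, so not vegetarian; has fish sauce, so not vegan (and 2 more) — reject

E, H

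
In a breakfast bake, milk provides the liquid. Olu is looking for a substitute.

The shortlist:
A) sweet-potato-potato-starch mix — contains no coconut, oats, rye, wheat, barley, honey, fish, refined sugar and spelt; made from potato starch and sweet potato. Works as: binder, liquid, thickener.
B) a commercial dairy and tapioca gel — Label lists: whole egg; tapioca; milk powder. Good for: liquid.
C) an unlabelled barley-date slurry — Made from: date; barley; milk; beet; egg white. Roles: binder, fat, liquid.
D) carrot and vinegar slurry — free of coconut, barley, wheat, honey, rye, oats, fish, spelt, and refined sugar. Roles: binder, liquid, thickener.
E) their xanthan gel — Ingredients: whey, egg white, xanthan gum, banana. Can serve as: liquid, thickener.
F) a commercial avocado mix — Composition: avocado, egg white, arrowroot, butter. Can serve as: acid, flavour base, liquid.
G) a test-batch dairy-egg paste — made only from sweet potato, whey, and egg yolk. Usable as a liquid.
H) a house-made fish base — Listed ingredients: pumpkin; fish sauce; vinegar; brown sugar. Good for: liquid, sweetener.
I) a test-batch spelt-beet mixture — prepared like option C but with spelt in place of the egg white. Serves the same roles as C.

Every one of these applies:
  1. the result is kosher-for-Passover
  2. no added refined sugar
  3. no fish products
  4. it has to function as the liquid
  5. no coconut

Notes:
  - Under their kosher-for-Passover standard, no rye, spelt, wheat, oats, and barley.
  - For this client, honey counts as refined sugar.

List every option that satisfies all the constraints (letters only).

A, B, D, E, F, G

A: no fish, no coconut — OK
B: no-added-sugar, no coconut — OK
C: has barley, so not kosher-for-Passover — reject
D: works as a liquid, no coconut, no-added-sugar — keep
E: nothing on the exclusion list — OK
F: butter and egg white etc. — none of it excluded — valid
G: only whey, egg yolk, and sweet potato; none excluded — valid
H: has fish sauce, so not fish-free; has brown sugar, so not no-added-sugar — reject
I: has barley, so not kosher-for-Passover — out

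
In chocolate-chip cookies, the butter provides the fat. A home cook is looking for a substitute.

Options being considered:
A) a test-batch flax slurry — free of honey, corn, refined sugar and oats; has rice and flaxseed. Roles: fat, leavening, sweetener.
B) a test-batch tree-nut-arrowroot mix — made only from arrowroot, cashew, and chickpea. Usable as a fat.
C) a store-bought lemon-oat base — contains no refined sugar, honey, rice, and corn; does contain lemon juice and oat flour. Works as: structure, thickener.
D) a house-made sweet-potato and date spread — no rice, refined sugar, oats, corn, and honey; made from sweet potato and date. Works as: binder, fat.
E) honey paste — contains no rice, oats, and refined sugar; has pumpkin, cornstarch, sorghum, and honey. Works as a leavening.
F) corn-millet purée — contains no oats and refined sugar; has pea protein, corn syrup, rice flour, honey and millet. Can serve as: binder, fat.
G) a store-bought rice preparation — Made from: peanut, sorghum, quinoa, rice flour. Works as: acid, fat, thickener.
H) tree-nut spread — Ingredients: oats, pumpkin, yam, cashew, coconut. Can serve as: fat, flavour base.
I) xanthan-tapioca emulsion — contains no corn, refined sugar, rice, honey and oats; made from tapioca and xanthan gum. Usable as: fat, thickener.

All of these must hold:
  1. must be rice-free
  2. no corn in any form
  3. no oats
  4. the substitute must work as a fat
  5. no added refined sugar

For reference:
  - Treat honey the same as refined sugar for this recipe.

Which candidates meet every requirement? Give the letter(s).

B, D, I

A: has rice, so not rice-free — out
B: works as a fat, no rice, no oats — valid
C: not usable as a fat; has oat flour, so not oat-free — no
D: works as a fat, no corn, no oats — OK
E: not usable as a fat; has honey, so not no-added-sugar (and 1 more) — reject
F: has rice flour, so not rice-free; has honey, so not no-added-sugar (and 1 more) — reject
G: has rice flour, so not rice-free — out
H: has oats, so not oat-free — out
I: works as a fat, no corn, no oats — OK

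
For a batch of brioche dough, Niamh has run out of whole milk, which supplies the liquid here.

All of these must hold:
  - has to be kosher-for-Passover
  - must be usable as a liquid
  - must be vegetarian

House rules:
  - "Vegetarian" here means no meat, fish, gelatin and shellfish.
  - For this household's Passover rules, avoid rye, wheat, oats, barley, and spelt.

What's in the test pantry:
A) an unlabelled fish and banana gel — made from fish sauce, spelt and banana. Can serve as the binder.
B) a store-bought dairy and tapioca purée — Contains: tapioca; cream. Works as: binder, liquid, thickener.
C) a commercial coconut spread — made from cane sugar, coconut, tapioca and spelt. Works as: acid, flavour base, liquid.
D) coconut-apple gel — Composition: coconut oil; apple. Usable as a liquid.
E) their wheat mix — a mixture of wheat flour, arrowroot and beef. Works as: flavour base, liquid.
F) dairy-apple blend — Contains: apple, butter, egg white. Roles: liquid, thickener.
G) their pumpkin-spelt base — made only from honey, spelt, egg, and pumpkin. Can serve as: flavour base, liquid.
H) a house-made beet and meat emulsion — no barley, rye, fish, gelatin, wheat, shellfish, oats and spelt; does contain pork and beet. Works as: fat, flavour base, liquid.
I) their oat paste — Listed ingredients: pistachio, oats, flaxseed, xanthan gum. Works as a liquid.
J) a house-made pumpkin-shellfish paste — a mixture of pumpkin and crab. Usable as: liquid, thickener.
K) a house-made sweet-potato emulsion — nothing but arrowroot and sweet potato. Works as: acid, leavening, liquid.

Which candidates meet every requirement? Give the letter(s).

B, D, F, K

A: not usable as a liquid; has fish sauce, so not vegetarian (and 1 more) — reject
B: every rule checks out — valid
C: has spelt, so not kosher-for-Passover — no
D: only coconut oil and apple; none excluded — keep
E: has beef, so not vegetarian; has wheat flour, so not kosher-for-Passover — reject
F: works as a liquid, vegetarian, kosher-for-Passover — valid
G: has spelt, so not kosher-for-Passover — out
H: has pork, so not vegetarian — out
I: has oats, so not kosher-for-Passover — out
J: has crab, so not vegetarian — reject
K: nothing on the exclusion list — keep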